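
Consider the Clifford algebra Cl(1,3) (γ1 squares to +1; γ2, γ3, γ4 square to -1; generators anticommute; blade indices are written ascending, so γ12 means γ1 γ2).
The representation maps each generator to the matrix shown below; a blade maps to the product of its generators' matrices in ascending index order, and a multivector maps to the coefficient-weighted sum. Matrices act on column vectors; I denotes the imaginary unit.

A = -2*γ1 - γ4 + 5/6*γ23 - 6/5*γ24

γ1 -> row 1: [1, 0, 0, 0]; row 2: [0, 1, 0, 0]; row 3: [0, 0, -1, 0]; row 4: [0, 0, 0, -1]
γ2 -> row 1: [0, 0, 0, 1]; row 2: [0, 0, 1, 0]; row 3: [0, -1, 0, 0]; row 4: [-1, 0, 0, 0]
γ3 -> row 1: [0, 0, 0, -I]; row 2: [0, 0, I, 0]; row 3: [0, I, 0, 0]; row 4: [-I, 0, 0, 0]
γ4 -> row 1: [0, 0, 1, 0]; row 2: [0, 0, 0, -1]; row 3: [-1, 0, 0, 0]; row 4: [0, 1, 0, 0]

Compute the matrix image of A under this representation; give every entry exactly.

Bivector images (products of the table entries): rho(γ23) = rho(γ2)rho(γ3) = row 1: [-I, 0, 0, 0]; row 2: [0, I, 0, 0]; row 3: [0, 0, -I, 0]; row 4: [0, 0, 0, I]; rho(γ24) = rho(γ2)rho(γ4) = row 1: [0, 1, 0, 0]; row 2: [-1, 0, 0, 0]; row 3: [0, 0, 0, 1]; row 4: [0, 0, -1, 0].
M = (-2)*rho(γ1) + (-1)*rho(γ4) + (5/6)*rho(γ23) + (-6/5)*rho(γ24), summed entrywise:
Answer: row 1: [-2 - 5*I/6, -6/5, -1, 0]; row 2: [6/5, -2 + 5*I/6, 0, 1]; row 3: [1, 0, 2 - 5*I/6, -6/5]; row 4: [0, -1, 6/5, 2 + 5*I/6]


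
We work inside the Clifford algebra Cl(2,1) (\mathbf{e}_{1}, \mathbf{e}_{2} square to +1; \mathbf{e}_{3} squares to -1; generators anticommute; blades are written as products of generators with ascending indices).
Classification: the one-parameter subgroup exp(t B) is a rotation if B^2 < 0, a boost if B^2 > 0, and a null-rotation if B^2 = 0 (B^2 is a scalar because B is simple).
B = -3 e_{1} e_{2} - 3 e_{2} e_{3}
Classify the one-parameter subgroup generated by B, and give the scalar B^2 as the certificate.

B^2 term by term: the squares give (-3)^2*(e_{1} e_{2})^2 + (-3)^2*(e_{2} e_{3})^2 = 9*(-1) + 9*(+1) = 0 (each basis 2-blade squares to minus the product of its generators' squares); cross terms between blades sharing an index anticommute and cancel. So B^2 = 0.
Answer: null-rotation, certificate B^2 = 0. No conjugation can change B^2 = 0; the sign gives the class.


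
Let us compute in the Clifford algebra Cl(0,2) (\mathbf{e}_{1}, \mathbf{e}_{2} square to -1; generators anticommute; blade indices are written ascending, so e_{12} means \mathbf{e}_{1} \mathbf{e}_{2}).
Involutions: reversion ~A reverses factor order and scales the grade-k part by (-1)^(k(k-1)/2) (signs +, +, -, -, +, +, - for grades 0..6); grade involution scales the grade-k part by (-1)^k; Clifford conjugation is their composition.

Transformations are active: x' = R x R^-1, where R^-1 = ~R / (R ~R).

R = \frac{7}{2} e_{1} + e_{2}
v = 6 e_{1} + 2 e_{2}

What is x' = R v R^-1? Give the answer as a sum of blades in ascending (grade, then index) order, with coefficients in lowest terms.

~R = \frac{7}{2} e_{1} + e_{2}, and R ~R = -\frac{53}{4}, so R^-1 = ~R / (-\frac{53}{4}).
R v = -23 + e_{12}
Answer: \frac{326}{53} e_{1} + \frac{78}{53} e_{2}


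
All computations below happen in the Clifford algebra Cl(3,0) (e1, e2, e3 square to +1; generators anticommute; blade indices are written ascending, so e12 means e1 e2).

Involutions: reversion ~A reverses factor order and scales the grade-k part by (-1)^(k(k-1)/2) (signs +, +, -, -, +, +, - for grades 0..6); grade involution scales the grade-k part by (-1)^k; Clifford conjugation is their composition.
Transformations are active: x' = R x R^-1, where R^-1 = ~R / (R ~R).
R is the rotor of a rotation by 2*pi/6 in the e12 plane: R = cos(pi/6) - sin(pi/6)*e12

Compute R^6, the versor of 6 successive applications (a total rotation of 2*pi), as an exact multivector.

Rotor phase runs at HALF the rotation angle; powers of one rotor simply add phase, so after 6 steps in e12 the phase is 6*pi/6 = pi and R^6 = cos(pi) - sin(pi)*e12.
cos(pi) = -1 and sin(pi) = 0, so R^6 = -1. The total rotation 2*pi is 1 full turn, so every vector returns to itself, yet the rotor is -1, on the OTHER sheet of the double cover (an odd number of 2*pi turns).
Answer: -1


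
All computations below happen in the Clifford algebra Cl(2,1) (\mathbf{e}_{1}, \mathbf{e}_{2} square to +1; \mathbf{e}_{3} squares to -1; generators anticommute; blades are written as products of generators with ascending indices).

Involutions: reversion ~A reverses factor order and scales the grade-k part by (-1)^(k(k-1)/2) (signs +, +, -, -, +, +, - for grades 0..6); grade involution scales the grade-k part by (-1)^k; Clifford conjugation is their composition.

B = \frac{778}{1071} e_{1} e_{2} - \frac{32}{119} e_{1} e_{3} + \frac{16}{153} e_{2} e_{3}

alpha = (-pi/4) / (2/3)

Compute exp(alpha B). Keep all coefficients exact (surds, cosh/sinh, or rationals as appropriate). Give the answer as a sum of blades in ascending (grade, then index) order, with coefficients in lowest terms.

B^2 term by term: the squares give (\frac{778}{1071})^2*(e_{1} e_{2})^2 + (-\frac{32}{119})^2*(e_{1} e_{3})^2 + (\frac{16}{153})^2*(e_{2} e_{3})^2 = \frac{605284}{1147041}*(-1) + \frac{1024}{14161}*(+1) + \frac{256}{23409}*(+1) = -\frac{4}{9} (each basis 2-blade squares to minus the product of its generators' squares); cross terms between blades sharing an index anticommute and cancel. So B^2 = -\frac{4}{9}.
B^2 = -\frac{4}{9} — circular case — the even/odd split gives cos and sin: l = \frac{2}{3}, alpha*l = - \frac{\pi}{4}, so exp(alpha B) = cos(- \frac{\pi}{4}) + (sin(- \frac{\pi}{4})/(\frac{2}{3}))*B = \frac{\sqrt{2}}{2} + (- \frac{3 \sqrt{2}}{4})*B.
Answer: \frac{\sqrt{2}}{2} - \frac{389 \sqrt{2}}{714} e_{1} e_{2} + \frac{24 \sqrt{2}}{119} e_{1} e_{3} - \frac{4 \sqrt{2}}{51} e_{2} e_{3}


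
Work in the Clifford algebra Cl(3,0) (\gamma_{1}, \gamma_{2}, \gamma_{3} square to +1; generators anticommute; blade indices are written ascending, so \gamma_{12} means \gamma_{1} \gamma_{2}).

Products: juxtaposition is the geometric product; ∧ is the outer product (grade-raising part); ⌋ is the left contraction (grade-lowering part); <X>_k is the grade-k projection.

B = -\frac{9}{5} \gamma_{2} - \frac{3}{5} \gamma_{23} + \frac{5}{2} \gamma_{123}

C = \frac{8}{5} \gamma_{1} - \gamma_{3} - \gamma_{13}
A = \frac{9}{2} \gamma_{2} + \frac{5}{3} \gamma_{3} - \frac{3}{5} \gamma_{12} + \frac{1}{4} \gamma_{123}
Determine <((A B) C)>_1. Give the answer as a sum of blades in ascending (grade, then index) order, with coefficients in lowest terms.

step 1: -\frac{349}{40} + \frac{123}{100} \gamma_{1} + \gamma_{2} - \frac{6}{5} \gamma_{3} + \frac{25}{6} \gamma_{12} - \frac{261}{25} \gamma_{13} + 3 \gamma_{23}
step 2: -\frac{909}{125} - \frac{118}{25} \gamma_{1} - \frac{29}{3} \gamma_{2} + \frac{24199}{1000} \gamma_{3} - \frac{23}{5} \gamma_{12} + \frac{1883}{200} \gamma_{13} + \frac{19}{6} \gamma_{23} + \frac{49}{30} \gamma_{123}
step 3: -\frac{118}{25} \gamma_{1} - \frac{29}{3} \gamma_{2} + \frac{24199}{1000} \gamma_{3}
Answer: -\frac{118}{25} \gamma_{1} - \frac{29}{3} \gamma_{2} + \frac{24199}{1000} \gamma_{3}


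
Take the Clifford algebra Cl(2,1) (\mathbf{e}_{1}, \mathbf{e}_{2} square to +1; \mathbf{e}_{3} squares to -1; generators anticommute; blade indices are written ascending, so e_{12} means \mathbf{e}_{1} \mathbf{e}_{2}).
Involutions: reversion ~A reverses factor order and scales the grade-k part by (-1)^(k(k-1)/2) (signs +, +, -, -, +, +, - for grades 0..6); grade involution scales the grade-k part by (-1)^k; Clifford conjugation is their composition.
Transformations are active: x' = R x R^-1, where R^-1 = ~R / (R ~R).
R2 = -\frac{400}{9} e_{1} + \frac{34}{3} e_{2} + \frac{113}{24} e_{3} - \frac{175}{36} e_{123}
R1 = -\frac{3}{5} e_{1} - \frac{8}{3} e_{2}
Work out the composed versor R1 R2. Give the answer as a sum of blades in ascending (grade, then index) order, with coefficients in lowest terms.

Distribute over the terms of R1 (each basis-blade product reordered to ascending indices, repeated generators contracted through their squares):
(-\frac{3}{5} e_{1}) R2 = \frac{80}{3} - \frac{34}{5} e_{12} - \frac{113}{40} e_{13} + \frac{35}{12} e_{23}
(-\frac{8}{3} e_{2}) R2 = -\frac{272}{9} - \frac{3200}{27} e_{12} - \frac{350}{27} e_{13} - \frac{113}{9} e_{23}
Summing the partial products and collecting blades:
Answer: -\frac{32}{9} - \frac{16918}{135} e_{12} - \frac{17051}{1080} e_{13} - \frac{347}{36} e_{23}


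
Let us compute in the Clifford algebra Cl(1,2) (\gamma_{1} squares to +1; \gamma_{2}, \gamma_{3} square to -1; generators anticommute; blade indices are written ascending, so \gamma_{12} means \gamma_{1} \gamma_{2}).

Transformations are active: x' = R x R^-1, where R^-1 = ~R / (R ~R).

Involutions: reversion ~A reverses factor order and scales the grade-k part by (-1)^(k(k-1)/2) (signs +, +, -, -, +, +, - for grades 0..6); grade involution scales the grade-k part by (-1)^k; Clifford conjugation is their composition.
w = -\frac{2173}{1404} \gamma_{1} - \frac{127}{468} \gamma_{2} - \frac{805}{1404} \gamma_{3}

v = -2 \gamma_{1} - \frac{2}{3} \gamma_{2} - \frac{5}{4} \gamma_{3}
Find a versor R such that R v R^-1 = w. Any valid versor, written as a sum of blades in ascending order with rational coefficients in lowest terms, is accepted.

Take R = v + w = -\frac{4981}{1404} \gamma_{1} - \frac{439}{468} \gamma_{2} - \frac{640}{351} \gamma_{3}. Because q(v) = q(w) = \frac{287}{144}, conjugation by R sends v exactly to w.
Answer: -\frac{4981}{1404} \gamma_{1} - \frac{439}{468} \gamma_{2} - \frac{640}{351} \gamma_{3}


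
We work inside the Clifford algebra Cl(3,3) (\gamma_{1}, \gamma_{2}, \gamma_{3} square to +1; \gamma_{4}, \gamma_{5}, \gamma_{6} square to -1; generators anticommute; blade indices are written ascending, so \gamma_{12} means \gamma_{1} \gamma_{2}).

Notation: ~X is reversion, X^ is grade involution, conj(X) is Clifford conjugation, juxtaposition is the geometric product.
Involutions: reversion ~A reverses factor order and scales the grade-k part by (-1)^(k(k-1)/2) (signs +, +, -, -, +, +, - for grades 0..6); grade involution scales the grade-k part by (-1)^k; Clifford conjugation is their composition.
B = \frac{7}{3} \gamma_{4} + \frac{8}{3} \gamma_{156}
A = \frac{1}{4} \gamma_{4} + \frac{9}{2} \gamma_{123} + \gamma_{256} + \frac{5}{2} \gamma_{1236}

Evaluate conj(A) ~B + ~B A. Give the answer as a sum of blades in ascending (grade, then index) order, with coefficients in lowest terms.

first term: \frac{7}{12} - \frac{8}{3} \gamma_{12} + \frac{20}{3} \gamma_{235} + \frac{21}{2} \gamma_{1234} - \frac{2}{3} \gamma_{1456} - 12 \gamma_{2356} + \frac{7}{3} \gamma_{2456} - \frac{35}{6} \gamma_{12346}
second term: -\frac{7}{12} + \frac{8}{3} \gamma_{12} + \frac{20}{3} \gamma_{235} - \frac{21}{2} \gamma_{1234} - \frac{2}{3} \gamma_{1456} - 12 \gamma_{2356} - \frac{7}{3} \gamma_{2456} - \frac{35}{6} \gamma_{12346}
Answer: \frac{40}{3} \gamma_{235} - \frac{4}{3} \gamma_{1456} - 24 \gamma_{2356} - \frac{35}{3} \gamma_{12346}


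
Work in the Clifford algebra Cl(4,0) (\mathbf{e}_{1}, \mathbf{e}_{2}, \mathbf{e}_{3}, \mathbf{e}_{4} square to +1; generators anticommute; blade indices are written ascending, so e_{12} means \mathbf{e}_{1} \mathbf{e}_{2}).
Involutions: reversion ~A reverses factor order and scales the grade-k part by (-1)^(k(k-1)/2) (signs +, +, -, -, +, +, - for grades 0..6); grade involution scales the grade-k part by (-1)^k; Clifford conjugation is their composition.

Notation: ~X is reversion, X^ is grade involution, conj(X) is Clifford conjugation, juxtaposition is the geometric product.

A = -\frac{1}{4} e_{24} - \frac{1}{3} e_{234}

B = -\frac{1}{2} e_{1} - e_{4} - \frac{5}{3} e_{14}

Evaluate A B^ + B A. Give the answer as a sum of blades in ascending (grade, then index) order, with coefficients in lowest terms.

first term: -\frac{1}{4} e_{2} + \frac{5}{12} e_{12} - \frac{1}{3} e_{23} - \frac{5}{9} e_{123} - \frac{1}{8} e_{124} + \frac{1}{6} e_{1234}
second term: -\frac{1}{4} e_{2} - \frac{5}{12} e_{12} + \frac{1}{3} e_{23} + \frac{5}{9} e_{123} + \frac{1}{8} e_{124} + \frac{1}{6} e_{1234}
Answer: -\frac{1}{2} e_{2} + \frac{1}{3} e_{1234}


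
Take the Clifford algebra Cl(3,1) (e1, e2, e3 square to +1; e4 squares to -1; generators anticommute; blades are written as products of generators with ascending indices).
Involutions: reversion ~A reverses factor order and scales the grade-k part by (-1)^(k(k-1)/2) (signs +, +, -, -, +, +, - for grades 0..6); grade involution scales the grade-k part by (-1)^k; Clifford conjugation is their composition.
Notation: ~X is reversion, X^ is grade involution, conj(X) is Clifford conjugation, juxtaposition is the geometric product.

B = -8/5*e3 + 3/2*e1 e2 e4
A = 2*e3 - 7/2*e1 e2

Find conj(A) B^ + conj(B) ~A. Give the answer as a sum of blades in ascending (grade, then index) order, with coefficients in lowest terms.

first term: -16/5 + 21/4*e4 + 28/5*e1 e2 e3 + 3*e1 e2 e3 e4
second term: 16/5 - 21/4*e4 + 28/5*e1 e2 e3 - 3*e1 e2 e3 e4
Answer: 56/5*e1 e2 e3


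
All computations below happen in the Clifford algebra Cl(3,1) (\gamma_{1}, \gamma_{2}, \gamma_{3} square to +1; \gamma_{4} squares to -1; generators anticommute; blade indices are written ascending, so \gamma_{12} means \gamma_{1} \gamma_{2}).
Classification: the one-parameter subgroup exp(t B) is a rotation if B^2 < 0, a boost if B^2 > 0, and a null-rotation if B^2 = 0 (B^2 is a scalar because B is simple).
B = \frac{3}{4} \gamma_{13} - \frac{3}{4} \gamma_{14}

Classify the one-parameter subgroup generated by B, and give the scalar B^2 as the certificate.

B^2 term by term: the squares give (\frac{3}{4})^2*(\gamma_{13})^2 + (-\frac{3}{4})^2*(\gamma_{14})^2 = \frac{9}{16}*(-1) + \frac{9}{16}*(+1) = 0 (each basis 2-blade squares to minus the product of its generators' squares); cross terms between blades sharing an index anticommute and cancel. So B^2 = 0.
Answer: null-rotation, certificate B^2 = 0. No conjugation can change B^2 = 0; the sign gives the class.


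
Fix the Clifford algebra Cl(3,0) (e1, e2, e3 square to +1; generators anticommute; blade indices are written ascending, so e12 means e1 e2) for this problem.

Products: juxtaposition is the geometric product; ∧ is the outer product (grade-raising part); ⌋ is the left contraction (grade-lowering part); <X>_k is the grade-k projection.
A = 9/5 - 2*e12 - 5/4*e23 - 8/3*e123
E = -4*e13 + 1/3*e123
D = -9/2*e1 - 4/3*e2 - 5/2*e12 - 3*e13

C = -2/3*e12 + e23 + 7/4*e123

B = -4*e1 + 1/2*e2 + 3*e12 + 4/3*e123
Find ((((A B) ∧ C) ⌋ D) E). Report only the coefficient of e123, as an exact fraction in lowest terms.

step 1: 86/9 - 98/15*e1 - 71/10*e2 + 271/24*e3 + 27/5*e12 + 61/12*e13 + 32/3*e23 + 37/5*e123
step 2: -172/27*e12 + 86/9*e23 + 479/180*e123
step 3: -430/27
step 4: 1720/27*e13 - 430/81*e123
Answer: -430/81


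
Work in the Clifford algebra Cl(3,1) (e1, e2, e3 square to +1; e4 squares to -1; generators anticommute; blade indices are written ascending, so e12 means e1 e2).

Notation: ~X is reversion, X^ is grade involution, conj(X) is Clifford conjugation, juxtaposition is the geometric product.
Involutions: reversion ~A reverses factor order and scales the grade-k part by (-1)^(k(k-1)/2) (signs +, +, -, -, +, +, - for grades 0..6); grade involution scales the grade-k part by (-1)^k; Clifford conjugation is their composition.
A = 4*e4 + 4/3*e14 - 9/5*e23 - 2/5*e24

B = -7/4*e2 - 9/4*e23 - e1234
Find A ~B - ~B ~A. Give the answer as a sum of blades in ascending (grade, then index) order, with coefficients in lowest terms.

first term: 81/20 - 63/20*e3 - 7/10*e4 - 2/5*e13 - 9/5*e14 - 4/3*e23 + 7*e24 - 9/10*e34 - 4*e123 + 7/3*e124 + 9*e234 + 3*e1234
second term: -81/20 - 63/20*e3 - 7/10*e4 + 2/5*e13 + 9/5*e14 + 4/3*e23 - 7*e24 - 9/10*e34 + 4*e123 - 7/3*e124 + 9*e234 - 3*e1234
Answer: 81/10 - 4/5*e13 - 18/5*e14 - 8/3*e23 + 14*e24 - 8*e123 + 14/3*e124 + 6*e1234


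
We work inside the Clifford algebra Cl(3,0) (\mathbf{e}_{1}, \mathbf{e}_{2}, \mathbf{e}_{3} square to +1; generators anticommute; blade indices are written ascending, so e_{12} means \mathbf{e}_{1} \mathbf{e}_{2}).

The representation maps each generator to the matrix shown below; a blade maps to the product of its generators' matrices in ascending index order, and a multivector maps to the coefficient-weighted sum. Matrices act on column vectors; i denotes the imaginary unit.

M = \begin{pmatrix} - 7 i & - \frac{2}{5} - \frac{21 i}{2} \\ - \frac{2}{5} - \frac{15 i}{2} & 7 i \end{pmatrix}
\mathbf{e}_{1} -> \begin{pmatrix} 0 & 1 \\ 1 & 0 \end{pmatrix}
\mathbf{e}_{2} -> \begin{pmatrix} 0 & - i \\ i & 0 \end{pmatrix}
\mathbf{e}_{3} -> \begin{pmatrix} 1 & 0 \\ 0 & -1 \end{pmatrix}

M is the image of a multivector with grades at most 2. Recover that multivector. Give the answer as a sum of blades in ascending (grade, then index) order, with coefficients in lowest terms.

Method: 1, rho(e_{1}), rho(e_{2}), rho(e_{3}) form a trace-orthogonal basis of the 2x2 complex matrices (tr(X Y) = 2 if X = Y, else 0), so M = m0*1 + m1*rho(e_{1}) + m2*rho(e_{2}) + m3*rho(e_{3}) with m0 = tr(M)/2 = 0, m1 = tr(M rho(e_{1}))/2 = - \frac{2}{5} - 9 i, m2 = tr(M rho(e_{2}))/2 = \frac{3}{2}, m3 = tr(M rho(e_{3}))/2 = - 7 i.
Multiplying table entries, the bivector images are rho(e_{12}) = i*rho(e_{3}), rho(e_{13}) = -i*rho(e_{2}), rho(e_{23}) = i*rho(e_{1}); with real blade coefficients the real parts of m0..m3 are the coefficients of 1, e_{1}, e_{2}, e_{3} and the imaginary parts give the bivectors (e_{23}: Im m1, e_{13}: -Im m2, e_{12}: Im m3).
Answer: -\frac{2}{5} e_{1} + \frac{3}{2} e_{2} - 7 e_{12} - 9 e_{23}


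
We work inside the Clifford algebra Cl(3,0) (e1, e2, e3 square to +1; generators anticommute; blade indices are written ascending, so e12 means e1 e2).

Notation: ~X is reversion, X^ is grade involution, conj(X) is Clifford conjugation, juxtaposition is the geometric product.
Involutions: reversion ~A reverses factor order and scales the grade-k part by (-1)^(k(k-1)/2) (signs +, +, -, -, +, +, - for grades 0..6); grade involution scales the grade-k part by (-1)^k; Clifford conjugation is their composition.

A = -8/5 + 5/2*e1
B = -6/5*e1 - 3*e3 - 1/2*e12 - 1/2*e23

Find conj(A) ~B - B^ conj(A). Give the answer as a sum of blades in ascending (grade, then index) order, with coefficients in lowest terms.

first term: 3 + 48/25*e1 - 5/4*e2 + 24/5*e3 - 4/5*e12 + 15/2*e13 - 4/5*e23 - 5/4*e123
second term: -3 - 48/25*e1 - 5/4*e2 - 24/5*e3 + 4/5*e12 + 15/2*e13 + 4/5*e23 + 5/4*e123
Answer: 6 + 96/25*e1 + 48/5*e3 - 8/5*e12 - 8/5*e23 - 5/2*e123


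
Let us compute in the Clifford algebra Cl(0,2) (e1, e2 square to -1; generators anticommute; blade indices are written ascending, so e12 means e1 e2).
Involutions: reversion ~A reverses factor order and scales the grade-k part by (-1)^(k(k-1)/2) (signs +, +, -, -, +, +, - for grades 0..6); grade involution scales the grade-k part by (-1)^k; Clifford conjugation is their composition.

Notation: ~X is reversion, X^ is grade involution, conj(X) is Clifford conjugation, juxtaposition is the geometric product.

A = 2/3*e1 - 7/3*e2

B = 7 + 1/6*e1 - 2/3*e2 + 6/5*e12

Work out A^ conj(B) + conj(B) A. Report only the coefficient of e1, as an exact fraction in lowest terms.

first term: -5/3 - 112/15*e1 + 233/15*e2 - 1/18*e12
second term: 5/3 + 28/15*e1 - 257/15*e2 - 1/18*e12
Answer: -28/5


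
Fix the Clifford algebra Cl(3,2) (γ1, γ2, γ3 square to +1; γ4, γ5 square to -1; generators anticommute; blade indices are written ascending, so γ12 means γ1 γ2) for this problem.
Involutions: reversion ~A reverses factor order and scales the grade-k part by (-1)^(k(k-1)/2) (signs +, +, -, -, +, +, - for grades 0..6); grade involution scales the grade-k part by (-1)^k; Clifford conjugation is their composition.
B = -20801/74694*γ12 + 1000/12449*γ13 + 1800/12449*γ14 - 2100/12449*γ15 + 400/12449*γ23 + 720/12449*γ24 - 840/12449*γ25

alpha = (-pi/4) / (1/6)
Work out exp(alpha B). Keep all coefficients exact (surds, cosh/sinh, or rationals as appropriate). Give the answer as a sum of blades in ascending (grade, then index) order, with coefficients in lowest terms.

B^2 term by term: the squares give (-20801/74694)^2*(γ12)^2 + (1000/12449)^2*(γ13)^2 + (1800/12449)^2*(γ14)^2 + (-2100/12449)^2*(γ15)^2 + (400/12449)^2*(γ23)^2 + (720/12449)^2*(γ24)^2 + (-840/12449)^2*(γ25)^2 = 432681601/5579193636*(-1) + 1000000/154977601*(-1) + 3240000/154977601*(+1) + 4410000/154977601*(+1) + 160000/154977601*(-1) + 518400/154977601*(+1) + 705600/154977601*(+1) = -1/36 (each basis 2-blade squares to minus the product of its generators' squares); cross terms between blades sharing an index anticommute and cancel; the commuting (index-disjoint) pairs give grade-4 terms 2*c*c'*(blade product), which cancel blade by blade — γ1234: -1440000/154977601 + 1440000/154977601 = 0; γ1235: 1680000/154977601 - 1680000/154977601 = 0; γ1245: 3024000/154977601 - 3024000/154977601 = 0 — confirming B is simple. So B^2 = -1/36.
B^2 = -1/36 — B^2 < 0, so the exponential closes trigonometrically: l = 1/6, alpha*l = -pi/4, so exp(alpha B) = cos(-pi/4) + (sin(-pi/4)/(1/6))*B = sqrt(2)/2 + (-3*sqrt(2))*B.
Answer: sqrt(2)/2 + 20801*sqrt(2)/24898*γ12 - 3000*sqrt(2)/12449*γ13 - 5400*sqrt(2)/12449*γ14 + 6300*sqrt(2)/12449*γ15 - 1200*sqrt(2)/12449*γ23 - 2160*sqrt(2)/12449*γ24 + 2520*sqrt(2)/12449*γ25


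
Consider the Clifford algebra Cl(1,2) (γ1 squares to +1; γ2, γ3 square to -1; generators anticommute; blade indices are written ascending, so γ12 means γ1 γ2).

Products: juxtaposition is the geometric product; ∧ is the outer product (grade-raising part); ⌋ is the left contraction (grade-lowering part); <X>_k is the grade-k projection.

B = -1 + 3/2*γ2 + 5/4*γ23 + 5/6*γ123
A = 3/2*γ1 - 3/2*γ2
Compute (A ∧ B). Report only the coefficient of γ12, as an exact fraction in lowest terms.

step 1: -3/2*γ1 + 3/2*γ2 + 9/4*γ12 + 15/8*γ123
Answer: 9/4


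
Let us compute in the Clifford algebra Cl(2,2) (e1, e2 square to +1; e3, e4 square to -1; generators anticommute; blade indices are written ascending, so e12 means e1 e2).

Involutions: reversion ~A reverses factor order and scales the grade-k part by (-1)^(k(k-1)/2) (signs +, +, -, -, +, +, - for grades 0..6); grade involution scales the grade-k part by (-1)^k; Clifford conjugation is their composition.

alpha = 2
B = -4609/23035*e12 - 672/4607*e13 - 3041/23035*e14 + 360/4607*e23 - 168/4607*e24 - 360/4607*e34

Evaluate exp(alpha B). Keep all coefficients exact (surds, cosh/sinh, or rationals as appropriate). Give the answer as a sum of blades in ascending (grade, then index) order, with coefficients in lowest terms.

B^2 term by term: the squares give (-4609/23035)^2*(e12)^2 + (-672/4607)^2*(e13)^2 + (-3041/23035)^2*(e14)^2 + (360/4607)^2*(e23)^2 + (-168/4607)^2*(e24)^2 + (-360/4607)^2*(e34)^2 = 21242881/530611225*(-1) + 451584/21224449*(+1) + 9247681/530611225*(+1) + 129600/21224449*(+1) + 28224/21224449*(+1) + 129600/21224449*(-1) = 0 (each basis 2-blade squares to minus the product of its generators' squares); cross terms between blades sharing an index anticommute and cancel; the commuting (index-disjoint) pairs give grade-4 terms 2*c*c'*(blade product), which cancel blade by blade — e1234: 663696/21224449 - 225792/21224449 - 437904/21224449 = 0 — confirming B is simple. So B^2 = 0.
B^2 = 0, hence only two terms survive: exp(alpha B) = 1 + alpha B (parabolic case).
Answer: 1 - 9218/23035*e12 - 1344/4607*e13 - 6082/23035*e14 + 720/4607*e23 - 336/4607*e24 - 720/4607*e34


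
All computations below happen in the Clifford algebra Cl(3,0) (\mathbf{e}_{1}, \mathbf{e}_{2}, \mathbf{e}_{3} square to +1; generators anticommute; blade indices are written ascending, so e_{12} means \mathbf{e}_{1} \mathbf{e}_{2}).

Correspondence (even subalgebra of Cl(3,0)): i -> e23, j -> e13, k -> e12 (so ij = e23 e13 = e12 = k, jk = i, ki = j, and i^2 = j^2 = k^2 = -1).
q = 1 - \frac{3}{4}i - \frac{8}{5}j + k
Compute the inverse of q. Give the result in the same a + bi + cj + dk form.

In blades: q = 1 + e_{12} - \frac{8}{5} e_{13} - \frac{3}{4} e_{23}.
With qbar = 1 - e_{12} + \frac{8}{5} e_{13} + \frac{3}{4} e_{23} (scalar fixed, mapped units negated), q qbar = \frac{2049}{400} (the sum of squared coefficients), so q^-1 = qbar / (\frac{2049}{400}) = \frac{400}{2049} - \frac{400}{2049} e_{12} + \frac{640}{2049} e_{13} + \frac{100}{683} e_{23}; translating back:
Answer: \frac{400}{2049} + \frac{100}{683}i + \frac{640}{2049}j - \frac{400}{2049}k


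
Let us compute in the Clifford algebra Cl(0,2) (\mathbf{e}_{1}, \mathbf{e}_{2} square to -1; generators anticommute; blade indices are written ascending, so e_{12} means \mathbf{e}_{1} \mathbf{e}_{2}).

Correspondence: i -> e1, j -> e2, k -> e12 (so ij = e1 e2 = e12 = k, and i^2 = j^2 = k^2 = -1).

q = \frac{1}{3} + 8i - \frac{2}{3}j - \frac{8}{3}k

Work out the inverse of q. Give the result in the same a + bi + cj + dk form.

In blades: q = \frac{1}{3} + 8 e_{1} - \frac{2}{3} e_{2} - \frac{8}{3} e_{12}.
With qbar = \frac{1}{3} - 8 e_{1} + \frac{2}{3} e_{2} + \frac{8}{3} e_{12} (scalar fixed, mapped units negated), q qbar = \frac{215}{3} (the sum of squared coefficients), so q^-1 = qbar / (\frac{215}{3}) = \frac{1}{215} - \frac{24}{215} e_{1} + \frac{2}{215} e_{2} + \frac{8}{215} e_{12}; translating back:
Answer: \frac{1}{215} - \frac{24}{215}i + \frac{2}{215}j + \frac{8}{215}k


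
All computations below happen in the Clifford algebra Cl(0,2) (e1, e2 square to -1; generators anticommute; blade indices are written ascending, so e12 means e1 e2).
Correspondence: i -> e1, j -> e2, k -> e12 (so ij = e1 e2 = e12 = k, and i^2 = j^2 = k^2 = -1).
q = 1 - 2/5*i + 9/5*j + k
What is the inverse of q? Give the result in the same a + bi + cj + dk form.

In blades: q = 1 - 2/5*e1 + 9/5*e2 + e12.
With qbar = 1 + 2/5*e1 - 9/5*e2 - e12 (scalar fixed, mapped units negated), q qbar = 27/5 (the sum of squared coefficients), so q^-1 = qbar / (27/5) = 5/27 + 2/27*e1 - 1/3*e2 - 5/27*e12; translating back:
Answer: 5/27 + 2/27*i - 1/3*j - 5/27*k


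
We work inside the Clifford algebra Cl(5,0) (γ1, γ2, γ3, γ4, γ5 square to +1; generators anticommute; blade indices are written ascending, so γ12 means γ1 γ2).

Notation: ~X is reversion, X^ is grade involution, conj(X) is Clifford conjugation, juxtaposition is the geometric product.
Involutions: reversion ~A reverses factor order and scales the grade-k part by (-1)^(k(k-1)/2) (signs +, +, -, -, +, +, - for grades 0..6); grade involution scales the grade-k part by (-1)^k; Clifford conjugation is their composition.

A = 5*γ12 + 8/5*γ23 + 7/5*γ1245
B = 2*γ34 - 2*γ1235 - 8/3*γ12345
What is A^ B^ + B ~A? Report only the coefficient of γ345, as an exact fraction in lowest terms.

first term: 56/15*γ3 + 16/5*γ15 + 16/5*γ24 + 14/5*γ34 + 10*γ35 - 64/15*γ145 - 40/3*γ345 + 10*γ1234 - 14/5*γ1235
second term: -56/15*γ3 - 16/5*γ15 + 16/5*γ24 - 14/5*γ34 - 10*γ35 - 64/15*γ145 - 40/3*γ345 - 10*γ1234 + 14/5*γ1235
Answer: -80/3


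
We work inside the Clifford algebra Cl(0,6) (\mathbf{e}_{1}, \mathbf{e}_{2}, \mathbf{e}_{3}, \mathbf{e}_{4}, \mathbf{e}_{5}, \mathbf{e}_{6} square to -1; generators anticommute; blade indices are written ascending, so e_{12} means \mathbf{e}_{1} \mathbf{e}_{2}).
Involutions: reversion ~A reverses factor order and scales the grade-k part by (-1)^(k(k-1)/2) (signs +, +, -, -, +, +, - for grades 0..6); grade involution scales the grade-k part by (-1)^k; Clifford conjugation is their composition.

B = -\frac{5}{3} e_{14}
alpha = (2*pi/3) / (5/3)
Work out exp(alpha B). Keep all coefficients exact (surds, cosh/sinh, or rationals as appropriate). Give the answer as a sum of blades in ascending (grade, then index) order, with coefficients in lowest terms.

B^2 = (-\frac{5}{3})^2*(e_{14})^2 = \frac{25}{9}*(-1) = -\frac{25}{9} (a basis 2-blade squares to minus the product of its generators' squares).
B^2 = -\frac{25}{9} — a negative square means the series sums to a rotation: l = \frac{5}{3}, alpha*l = \frac{2 \pi}{3}, so exp(alpha B) = cos(\frac{2 \pi}{3}) + (sin(\frac{2 \pi}{3})/(\frac{5}{3}))*B = - \frac{1}{2} + (\frac{3 \sqrt{3}}{10})*B.
Answer: - \frac{1}{2} - \frac{\sqrt{3}}{2} e_{14}


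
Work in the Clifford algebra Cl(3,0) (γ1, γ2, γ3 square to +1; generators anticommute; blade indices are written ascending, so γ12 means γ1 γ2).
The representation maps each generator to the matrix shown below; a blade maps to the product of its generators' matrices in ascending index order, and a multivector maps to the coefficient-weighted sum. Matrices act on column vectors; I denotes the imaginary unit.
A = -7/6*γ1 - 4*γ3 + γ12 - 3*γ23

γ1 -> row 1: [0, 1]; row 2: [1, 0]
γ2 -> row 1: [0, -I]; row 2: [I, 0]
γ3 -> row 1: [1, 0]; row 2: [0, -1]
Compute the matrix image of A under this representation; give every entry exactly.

Bivector images (products of the table entries): rho(γ12) = rho(γ1)rho(γ2) = row 1: [I, 0]; row 2: [0, -I]; rho(γ23) = rho(γ2)rho(γ3) = row 1: [0, I]; row 2: [I, 0].
M = (-7/6)*rho(γ1) + (-4)*rho(γ3) + (1)*rho(γ12) + (-3)*rho(γ23), summed entrywise:
Answer: row 1: [-4 + I, -7/6 - 3*I]; row 2: [-7/6 - 3*I, 4 - I]


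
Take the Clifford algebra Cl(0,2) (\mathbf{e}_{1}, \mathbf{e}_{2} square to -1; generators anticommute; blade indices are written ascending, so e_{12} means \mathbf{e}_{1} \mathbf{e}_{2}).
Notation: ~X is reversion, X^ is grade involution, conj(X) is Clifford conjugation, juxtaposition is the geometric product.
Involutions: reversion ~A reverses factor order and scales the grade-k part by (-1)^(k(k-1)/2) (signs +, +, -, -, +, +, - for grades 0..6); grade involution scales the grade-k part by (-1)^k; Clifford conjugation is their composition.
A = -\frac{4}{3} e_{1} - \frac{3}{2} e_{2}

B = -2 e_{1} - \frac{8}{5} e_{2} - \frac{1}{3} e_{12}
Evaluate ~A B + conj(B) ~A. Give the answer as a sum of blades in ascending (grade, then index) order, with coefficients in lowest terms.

first term: -\frac{76}{15} + \frac{1}{2} e_{1} - \frac{4}{9} e_{2} - \frac{13}{15} e_{12}
second term: \frac{76}{15} + \frac{1}{2} e_{1} - \frac{4}{9} e_{2} - \frac{13}{15} e_{12}
Answer: e_{1} - \frac{8}{9} e_{2} - \frac{26}{15} e_{12}


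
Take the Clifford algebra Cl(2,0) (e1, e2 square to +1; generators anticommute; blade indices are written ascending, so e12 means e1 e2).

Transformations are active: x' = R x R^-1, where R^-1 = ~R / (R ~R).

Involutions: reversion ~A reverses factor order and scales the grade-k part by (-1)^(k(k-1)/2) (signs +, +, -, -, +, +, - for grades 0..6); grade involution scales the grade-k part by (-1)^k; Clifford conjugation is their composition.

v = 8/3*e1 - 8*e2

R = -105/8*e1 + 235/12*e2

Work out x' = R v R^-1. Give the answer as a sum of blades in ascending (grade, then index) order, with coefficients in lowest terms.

~R = -105/8*e1 + 235/12*e2, and R ~R = 320125/576, so R^-1 = ~R / (320125/576).
R v = -575/3 + 475/9*e12
Answer: 49064/7683*e1 - 14104/2561*e2


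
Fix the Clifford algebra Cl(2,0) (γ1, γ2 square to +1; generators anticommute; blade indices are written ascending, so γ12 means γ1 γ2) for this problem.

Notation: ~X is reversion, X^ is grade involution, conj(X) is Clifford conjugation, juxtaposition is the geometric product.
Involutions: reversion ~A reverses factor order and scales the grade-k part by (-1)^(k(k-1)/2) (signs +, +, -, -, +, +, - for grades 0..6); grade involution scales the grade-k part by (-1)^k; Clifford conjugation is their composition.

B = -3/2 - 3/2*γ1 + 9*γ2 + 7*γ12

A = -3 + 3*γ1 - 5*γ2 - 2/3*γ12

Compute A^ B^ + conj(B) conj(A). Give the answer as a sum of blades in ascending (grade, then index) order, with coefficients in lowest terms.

first term: -121/3 - 29*γ1 - 1/2*γ2 - 1/2*γ12
second term: -121/3 - 29*γ1 - 1/2*γ2 + 1/2*γ12
Answer: -242/3 - 58*γ1 - γ2


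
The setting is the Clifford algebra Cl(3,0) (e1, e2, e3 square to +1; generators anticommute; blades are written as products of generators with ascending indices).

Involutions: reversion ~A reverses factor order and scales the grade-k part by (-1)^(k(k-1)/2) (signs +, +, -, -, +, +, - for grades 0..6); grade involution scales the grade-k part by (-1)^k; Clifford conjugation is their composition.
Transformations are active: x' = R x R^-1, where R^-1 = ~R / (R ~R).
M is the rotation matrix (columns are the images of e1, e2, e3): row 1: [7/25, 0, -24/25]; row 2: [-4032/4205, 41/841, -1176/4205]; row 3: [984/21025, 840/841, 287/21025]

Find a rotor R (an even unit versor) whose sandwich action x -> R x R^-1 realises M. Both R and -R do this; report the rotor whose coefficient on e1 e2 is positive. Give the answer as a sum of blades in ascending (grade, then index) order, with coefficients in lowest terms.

Method: write R = a + b12*e1 e2 + b13*e1 e3 + b23*e2 e3 with a^2 + b12^2 + b13^2 + b23^2 = 1 (so R^-1 = ~R). Expanding the columns R e_j ~R gives tr M = 4a^2 - 1 and, from the antisymmetric part, M21 - M12 = -4a*b12, M13 - M31 = 4a*b13, M32 - M23 = -4a*b23.
Here tr M = 7199/21025, so a^2 = (1 + tr M)/4 = 7056/21025 and a = ±84/145. Taking a = 84/145: M21 - M12 = -4032/4205, M13 - M31 = -21168/21025, M32 - M23 = 5376/4205, giving b12 = 12/29, b13 = -63/145, b23 = -16/29, i.e. R = 84/145 + 12/29*e1 e2 - 63/145*e1 e3 - 16/29*e2 e3.
Its e1 e2 coefficient is already positive.
Answer: 84/145 + 12/29*e1 e2 - 63/145*e1 e3 - 16/29*e2 e3. Note: both R and -R realise this M (trace 7199/21025); the covering map identifies them, and the e1 e2-coefficient sign is the tie-breaker.


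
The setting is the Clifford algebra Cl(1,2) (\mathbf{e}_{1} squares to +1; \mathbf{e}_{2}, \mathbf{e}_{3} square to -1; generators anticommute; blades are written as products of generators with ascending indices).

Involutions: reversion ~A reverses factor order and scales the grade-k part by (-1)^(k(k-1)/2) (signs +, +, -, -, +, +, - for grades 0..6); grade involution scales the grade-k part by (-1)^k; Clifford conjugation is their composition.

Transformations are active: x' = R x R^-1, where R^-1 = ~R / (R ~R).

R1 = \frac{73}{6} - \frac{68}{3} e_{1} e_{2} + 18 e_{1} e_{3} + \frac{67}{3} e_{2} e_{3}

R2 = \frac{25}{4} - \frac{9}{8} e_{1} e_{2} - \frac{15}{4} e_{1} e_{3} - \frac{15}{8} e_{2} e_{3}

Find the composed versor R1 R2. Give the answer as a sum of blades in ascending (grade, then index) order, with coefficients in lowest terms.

Distribute over the terms of R1 (each basis-blade product reordered to ascending indices, repeated generators contracted through their squares):
(\frac{73}{6}) R2 = \frac{1825}{24} - \frac{219}{16} e_{1} e_{2} - \frac{365}{8} e_{1} e_{3} - \frac{365}{16} e_{2} e_{3}
(-\frac{68}{3} e_{1} e_{2}) R2 = \frac{51}{2} - \frac{425}{3} e_{1} e_{2} - \frac{85}{2} e_{1} e_{3} - 85 e_{2} e_{3}
(18 e_{1} e_{3}) R2 = -\frac{135}{2} - \frac{135}{4} e_{1} e_{2} + \frac{225}{2} e_{1} e_{3} - \frac{81}{4} e_{2} e_{3}
(\frac{67}{3} e_{2} e_{3}) R2 = \frac{335}{8} + \frac{335}{4} e_{1} e_{2} - \frac{201}{8} e_{1} e_{3} + \frac{1675}{12} e_{2} e_{3}
Summing the partial products and collecting blades:
Answer: \frac{911}{12} - \frac{5057}{48} e_{1} e_{2} - \frac{3}{4} e_{1} e_{3} + \frac{553}{48} e_{2} e_{3}


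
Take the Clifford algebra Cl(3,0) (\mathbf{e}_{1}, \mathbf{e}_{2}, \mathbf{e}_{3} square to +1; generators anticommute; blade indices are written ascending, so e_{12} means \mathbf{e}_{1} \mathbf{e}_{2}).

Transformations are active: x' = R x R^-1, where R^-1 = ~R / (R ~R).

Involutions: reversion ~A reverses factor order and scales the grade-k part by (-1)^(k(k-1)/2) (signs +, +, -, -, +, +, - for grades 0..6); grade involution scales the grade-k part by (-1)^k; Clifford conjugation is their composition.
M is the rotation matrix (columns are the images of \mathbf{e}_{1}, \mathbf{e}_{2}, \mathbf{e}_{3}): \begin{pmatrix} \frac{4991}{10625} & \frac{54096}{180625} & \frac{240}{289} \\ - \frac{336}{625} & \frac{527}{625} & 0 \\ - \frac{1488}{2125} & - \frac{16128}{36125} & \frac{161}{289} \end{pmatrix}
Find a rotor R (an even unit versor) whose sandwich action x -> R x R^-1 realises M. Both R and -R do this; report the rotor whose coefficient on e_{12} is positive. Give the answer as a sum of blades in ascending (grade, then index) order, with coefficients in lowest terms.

Method: write R = a + b12*e_{12} + b13*e_{13} + b23*e_{23} with a^2 + b12^2 + b13^2 + b23^2 = 1 (so R^-1 = ~R). Expanding the columns R e_j ~R gives tr M = 4a^2 - 1 and, from the antisymmetric part, M21 - M12 = -4a*b12, M13 - M31 = 4a*b13, M32 - M23 = -4a*b23.
Here tr M = \frac{13511}{7225}, so a^2 = (1 + tr M)/4 = \frac{5184}{7225} and a = ±\frac{72}{85}. Taking a = \frac{72}{85}: M21 - M12 = -\frac{6048}{7225}, M13 - M31 = \frac{55296}{36125}, M32 - M23 = -\frac{16128}{36125}, giving b12 = \frac{21}{85}, b13 = \frac{192}{425}, b23 = \frac{56}{425}, i.e. R = \frac{72}{85} + \frac{21}{85} e_{12} + \frac{192}{425} e_{13} + \frac{56}{425} e_{23}.
Its e_{12} coefficient is already positive.
Answer: \frac{72}{85} + \frac{21}{85} e_{12} + \frac{192}{425} e_{13} + \frac{56}{425} e_{23}. Note: both R and -R realise this M (trace \frac{13511}{7225}); the covering map identifies them, and the e_{12}-coefficient sign is the tie-breaker.


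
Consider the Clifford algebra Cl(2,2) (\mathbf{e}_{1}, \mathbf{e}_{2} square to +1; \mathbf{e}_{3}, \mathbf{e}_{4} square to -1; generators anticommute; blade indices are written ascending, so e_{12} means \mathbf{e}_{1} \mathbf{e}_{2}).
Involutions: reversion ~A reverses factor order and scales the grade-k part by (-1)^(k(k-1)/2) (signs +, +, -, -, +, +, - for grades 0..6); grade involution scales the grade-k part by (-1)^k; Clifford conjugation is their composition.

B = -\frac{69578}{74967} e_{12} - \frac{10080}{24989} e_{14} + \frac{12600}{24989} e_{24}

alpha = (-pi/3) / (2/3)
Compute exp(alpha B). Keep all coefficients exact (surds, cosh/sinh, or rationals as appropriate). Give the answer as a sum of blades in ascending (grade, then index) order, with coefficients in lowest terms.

B^2 term by term: the squares give (-\frac{69578}{74967})^2*(e_{12})^2 + (-\frac{10080}{24989})^2*(e_{14})^2 + (\frac{12600}{24989})^2*(e_{24})^2 = \frac{4841098084}{5620051089}*(-1) + \frac{101606400}{624450121}*(+1) + \frac{158760000}{624450121}*(+1) = -\frac{4}{9} (each basis 2-blade squares to minus the product of its generators' squares); cross terms between blades sharing an index anticommute and cancel. So B^2 = -\frac{4}{9}.
B^2 = -\frac{4}{9} — B^2 < 0, so the exponential closes trigonometrically: l = \frac{2}{3}, alpha*l = - \frac{\pi}{3}, so exp(alpha B) = cos(- \frac{\pi}{3}) + (sin(- \frac{\pi}{3})/(\frac{2}{3}))*B = \frac{1}{2} + (- \frac{3 \sqrt{3}}{4})*B.
Answer: \frac{1}{2} + \frac{34789 \sqrt{3}}{49978} e_{12} + \frac{7560 \sqrt{3}}{24989} e_{14} - \frac{9450 \sqrt{3}}{24989} e_{24}


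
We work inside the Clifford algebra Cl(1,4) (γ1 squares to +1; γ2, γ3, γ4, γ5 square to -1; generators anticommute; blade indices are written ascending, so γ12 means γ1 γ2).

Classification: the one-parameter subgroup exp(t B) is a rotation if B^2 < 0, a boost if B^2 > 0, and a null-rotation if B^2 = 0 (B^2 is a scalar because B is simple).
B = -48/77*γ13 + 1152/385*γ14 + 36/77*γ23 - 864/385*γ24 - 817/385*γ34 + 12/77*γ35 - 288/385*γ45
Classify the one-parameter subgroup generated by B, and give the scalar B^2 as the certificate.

B^2 term by term: the squares give (-48/77)^2*(γ13)^2 + (1152/385)^2*(γ14)^2 + (36/77)^2*(γ23)^2 + (-864/385)^2*(γ24)^2 + (-817/385)^2*(γ34)^2 + (12/77)^2*(γ35)^2 + (-288/385)^2*(γ45)^2 = 2304/5929*(+1) + 1327104/148225*(+1) + 1296/5929*(-1) + 746496/148225*(-1) + 667489/148225*(-1) + 144/5929*(-1) + 82944/148225*(-1) = -1 (each basis 2-blade squares to minus the product of its generators' squares); cross terms between blades sharing an index anticommute and cancel; the commuting (index-disjoint) pairs give grade-4 terms 2*c*c'*(blade product), which cancel blade by blade — γ1234: -82944/29645 + 82944/29645 = 0; γ1345: 27648/29645 - 27648/29645 = 0; γ2345: -20736/29645 + 20736/29645 = 0 — confirming B is simple. So B^2 = -1.
Answer: rotation, certificate B^2 = -1. The scalar -1 is the complete invariant here: its sign names the subgroup type.


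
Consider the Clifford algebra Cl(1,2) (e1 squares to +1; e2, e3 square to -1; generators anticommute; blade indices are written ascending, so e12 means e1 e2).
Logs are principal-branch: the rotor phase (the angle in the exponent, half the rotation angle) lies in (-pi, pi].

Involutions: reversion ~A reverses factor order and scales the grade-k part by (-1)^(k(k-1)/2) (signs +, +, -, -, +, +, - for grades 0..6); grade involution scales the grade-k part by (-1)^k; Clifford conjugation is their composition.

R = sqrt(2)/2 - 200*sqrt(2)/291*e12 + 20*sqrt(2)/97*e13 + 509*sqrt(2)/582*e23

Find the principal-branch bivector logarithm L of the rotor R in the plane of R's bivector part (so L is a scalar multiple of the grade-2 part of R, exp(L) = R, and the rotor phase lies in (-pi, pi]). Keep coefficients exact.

The scalar part of R is sqrt(2)/2, so the principal-branch rotor phase is pinned; divide the bivector part by its sine to get the unit plane — L is the phase times that plane.
Concretely: cos(phase) = sqrt(2)/2 gives phase = ±pi/4, and since phase/sin(phase) is even the sign is immaterial: L = (phase/sin(phase)) * <R>_2 = (sqrt(2)*pi/4) * <R>_2.
Answer: -100*pi/291*e12 + 10*pi/97*e13 + 509*pi/1164*e23
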